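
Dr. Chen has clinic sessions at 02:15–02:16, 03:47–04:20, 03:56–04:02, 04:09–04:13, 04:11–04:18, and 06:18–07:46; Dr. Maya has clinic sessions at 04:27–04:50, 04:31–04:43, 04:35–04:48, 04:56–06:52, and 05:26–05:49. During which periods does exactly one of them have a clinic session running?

02:15–02:16, 03:47–04:20, 04:27–04:50, 04:56–06:18, 06:52–07:46

A, merged: 02:15–02:16, 03:47–04:20, 06:18–07:46.
B, merged: 04:27–04:50, 04:56–06:52.
Only in the first: 02:15–02:16, 03:47–04:20, 06:52–07:46.
Only in the second: 04:27–04:50, 04:56–06:18.
Together these are the periods covered by exactly one.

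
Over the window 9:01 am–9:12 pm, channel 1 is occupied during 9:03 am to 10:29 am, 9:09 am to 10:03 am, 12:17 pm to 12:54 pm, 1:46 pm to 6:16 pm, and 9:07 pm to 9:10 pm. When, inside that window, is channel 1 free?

9:01 am-9:03 am, 10:29 am-12:17 pm, 12:54 pm-1:46 pm, 6:16 pm-9:07 pm, 9:10 pm-9:12 pm

The merged coverage is 9:03 am-10:29 am, 12:17 pm-12:54 pm, 1:46 pm-6:16 pm, 9:07 pm-9:10 pm.
Gaps within 9:01 am-9:12 pm: 9:01 am-9:03 am, 10:29 am-12:17 pm, 12:54 pm-1:46 pm, 6:16 pm-9:07 pm, 9:10 pm-9:12 pm.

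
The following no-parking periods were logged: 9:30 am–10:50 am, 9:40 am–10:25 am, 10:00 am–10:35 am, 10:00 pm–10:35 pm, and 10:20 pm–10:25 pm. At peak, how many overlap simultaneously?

Walk the sorted start/end points keeping a running depth.
The depth first hits 3 at 10:00 am.

3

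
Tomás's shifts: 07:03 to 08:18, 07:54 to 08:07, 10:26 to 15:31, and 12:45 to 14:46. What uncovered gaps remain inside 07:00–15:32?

07:00–07:03, 08:18–10:26, 15:31–15:32

Covered (merged): 07:03–08:18, 10:26–15:31.
Gaps within 07:00–15:32: 07:00–07:03, 08:18–10:26, 15:31–15:32.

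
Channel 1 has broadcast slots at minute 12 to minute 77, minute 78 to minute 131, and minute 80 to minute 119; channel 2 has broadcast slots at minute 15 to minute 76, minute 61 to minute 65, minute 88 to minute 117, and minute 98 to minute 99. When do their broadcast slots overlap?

A, merged: minute 12 to minute 77, minute 78 to minute 131.
B, merged: minute 15 to minute 76, minute 88 to minute 117.
minute 12 to minute 77 ∩ B → minute 15 to minute 76.
minute 78 to minute 131 ∩ B → minute 88 to minute 117.

minute 15 to minute 76, minute 88 to minute 117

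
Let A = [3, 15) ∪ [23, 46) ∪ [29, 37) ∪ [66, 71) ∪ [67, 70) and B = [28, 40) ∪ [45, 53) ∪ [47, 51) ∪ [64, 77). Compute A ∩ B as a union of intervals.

[28, 40) ∪ [45, 46) ∪ [66, 71)

First set merges to [3, 15), [23, 46), [66, 71).
Second set merges to [28, 40), [45, 53), [64, 77).
[3, 15) falls entirely outside B.
[23, 46) overlaps B on [28, 40), [45, 46).
[66, 71) overlaps B on [66, 71).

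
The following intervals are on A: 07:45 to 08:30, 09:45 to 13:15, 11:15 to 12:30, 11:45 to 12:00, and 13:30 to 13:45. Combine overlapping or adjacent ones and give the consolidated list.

09:45–13:15 is disjoint → start new block.
11:15–12:30 overlaps/touches 09:45–13:15 → extend to 09:45–13:15.
11:45–12:00 overlaps/touches 09:45–13:15 → extend to 09:45–13:15.
13:30–13:45 is disjoint → start new block.

07:45–08:30, 09:45–13:15, 13:30–13:45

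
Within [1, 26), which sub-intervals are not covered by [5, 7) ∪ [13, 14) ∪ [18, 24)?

[1, 5) ∪ [7, 13) ∪ [14, 18) ∪ [24, 26)

Covered (merged): [5, 7), [13, 14), [18, 24).
Complement within [1, 26): [1, 5), [7, 13), [14, 18), [24, 26).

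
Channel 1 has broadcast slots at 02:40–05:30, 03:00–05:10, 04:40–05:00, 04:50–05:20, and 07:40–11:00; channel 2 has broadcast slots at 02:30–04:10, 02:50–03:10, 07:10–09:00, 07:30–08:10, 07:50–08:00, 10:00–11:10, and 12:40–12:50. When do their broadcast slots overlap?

First set merges to 02:40–05:30, 07:40–11:00.
Second set merges to 02:30–04:10, 07:10–09:00, 10:00–11:10, 12:40–12:50.
02:40–05:30 meets the second set on 02:40–04:10.
07:40–11:00 meets the second set on 07:40–09:00, 10:00–11:00.

02:40–04:10, 07:40–09:00, 10:00–11:00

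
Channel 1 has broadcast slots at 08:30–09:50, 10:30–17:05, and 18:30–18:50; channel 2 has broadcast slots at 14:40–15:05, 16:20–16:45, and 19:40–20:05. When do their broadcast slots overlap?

14:40-15:05, 16:20-16:45

08:30-09:50: no overlap with the second set.
10:30-17:05 meets the second set on 14:40-15:05, 16:20-16:45.
18:30-18:50: no overlap with the second set.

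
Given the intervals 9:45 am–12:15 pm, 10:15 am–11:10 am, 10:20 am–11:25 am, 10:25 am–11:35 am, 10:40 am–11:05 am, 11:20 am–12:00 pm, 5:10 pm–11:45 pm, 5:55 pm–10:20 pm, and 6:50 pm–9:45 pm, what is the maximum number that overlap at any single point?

5

At 10:40 am, 5 of the intervals are simultaneously active.
No point has more.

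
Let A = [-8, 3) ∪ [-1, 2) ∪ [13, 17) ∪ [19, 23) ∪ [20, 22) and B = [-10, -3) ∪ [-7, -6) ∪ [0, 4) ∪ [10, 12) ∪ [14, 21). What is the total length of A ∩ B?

Merge the first list: [-8, 3), [13, 17), [19, 23).
Merge the second list: [-10, -3), [0, 4), [10, 12), [14, 21).
A ∩ B = [-8, -3), [0, 3), [14, 17), [19, 21).
Total: 5 + 3 + 3 + 2 = 13.

13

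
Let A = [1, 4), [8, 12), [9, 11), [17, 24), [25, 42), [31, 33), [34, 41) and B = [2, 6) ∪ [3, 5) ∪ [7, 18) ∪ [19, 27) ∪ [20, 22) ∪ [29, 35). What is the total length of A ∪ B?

40

A, merged: [1, 4), [8, 12), [17, 24), [25, 42).
B, merged: [2, 6), [7, 18), [19, 27), [29, 35).
A ∪ B = [1, 6), [7, 42).
Total: 5 + 35 = 40.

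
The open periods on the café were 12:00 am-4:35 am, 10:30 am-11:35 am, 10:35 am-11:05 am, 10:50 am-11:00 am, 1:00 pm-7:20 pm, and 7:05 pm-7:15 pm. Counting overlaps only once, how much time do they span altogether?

12 h

Merged: 12:00 am-4:35 am, 10:30 am-11:35 am, 1:00 pm-7:20 pm.
Lengths: 4 h 35 min + 1 h 5 min + 6 h 20 min = 12 h.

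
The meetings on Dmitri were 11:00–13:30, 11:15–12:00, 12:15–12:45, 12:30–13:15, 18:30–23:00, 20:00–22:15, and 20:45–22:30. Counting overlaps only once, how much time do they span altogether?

7 h

Merged: 11:00-13:30, 18:30-23:00.
Lengths: 2 h 30 min + 4 h 30 min = 7 h.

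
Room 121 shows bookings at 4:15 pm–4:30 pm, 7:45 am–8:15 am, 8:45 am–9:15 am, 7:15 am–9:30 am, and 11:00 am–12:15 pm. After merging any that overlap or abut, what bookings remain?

7:15 am–9:30 am, 11:00 am–12:15 pm, 4:15 pm–4:30 pm

Sort by start: 7:15 am–9:30 am, 7:45 am–8:15 am, 8:45 am–9:15 am, 11:00 am–12:15 pm, 4:15 pm–4:30 pm.
7:45 am–8:15 am overlaps/touches 7:15 am–9:30 am → extend to 7:15 am–9:30 am.
8:45 am–9:15 am overlaps/touches 7:15 am–9:30 am → extend to 7:15 am–9:30 am.
11:00 am–12:15 pm is disjoint → start new block.
4:15 pm–4:30 pm is disjoint → start new block.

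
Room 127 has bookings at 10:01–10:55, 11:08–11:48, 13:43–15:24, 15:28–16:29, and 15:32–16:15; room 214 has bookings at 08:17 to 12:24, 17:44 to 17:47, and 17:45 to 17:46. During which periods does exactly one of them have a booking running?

08:17–10:01, 10:55–11:08, 11:48–12:24, 13:43–15:24, 15:28–16:29, 17:44–17:47

First set merges to 10:01–10:55, 11:08–11:48, 13:43–15:24, 15:28–16:29.
Second set merges to 08:17–12:24, 17:44–17:47.
A \ B = 13:43–15:24, 15:28–16:29.
B \ A = 08:17–10:01, 10:55–11:08, 11:48–12:24, 17:44–17:47.
Union of the two gives the symmetric difference.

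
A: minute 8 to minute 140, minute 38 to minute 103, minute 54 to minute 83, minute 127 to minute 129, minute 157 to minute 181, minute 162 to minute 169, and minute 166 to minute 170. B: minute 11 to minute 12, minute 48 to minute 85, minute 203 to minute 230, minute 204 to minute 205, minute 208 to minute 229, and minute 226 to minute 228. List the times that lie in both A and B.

minute 11 to minute 12, minute 48 to minute 85

First set merges to minute 8 to minute 140, minute 157 to minute 181.
Second set merges to minute 11 to minute 12, minute 48 to minute 85, minute 203 to minute 230.
minute 8 to minute 140 meets the second set on minute 11 to minute 12, minute 48 to minute 85.
minute 157 to minute 181: no overlap with the second set.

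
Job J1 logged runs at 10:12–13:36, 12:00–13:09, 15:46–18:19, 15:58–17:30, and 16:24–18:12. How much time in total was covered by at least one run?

Merged: 10:12-13:36, 15:46-18:19.
Lengths: 3 h 24 min + 2 h 33 min = 5 h 57 min.

5 h 57 min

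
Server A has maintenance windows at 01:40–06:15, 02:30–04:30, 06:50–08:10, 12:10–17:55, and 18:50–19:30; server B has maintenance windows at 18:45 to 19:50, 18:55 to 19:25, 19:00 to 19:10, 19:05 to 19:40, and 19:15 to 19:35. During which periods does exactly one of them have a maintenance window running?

A, merged: 01:40-06:15, 06:50-08:10, 12:10-17:55, 18:50-19:30.
B, merged: 18:45-19:50.
Only in the first: 01:40-06:15, 06:50-08:10, 12:10-17:55.
Only in the second: 18:45-18:50, 19:30-19:50.
Together these are the periods covered by exactly one.

01:40-06:15, 06:50-08:10, 12:10-17:55, 18:45-18:50, 19:30-19:50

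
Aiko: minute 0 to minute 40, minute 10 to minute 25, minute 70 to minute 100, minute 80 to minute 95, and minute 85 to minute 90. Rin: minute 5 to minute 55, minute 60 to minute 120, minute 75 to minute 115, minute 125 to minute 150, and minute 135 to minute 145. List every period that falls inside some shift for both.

minute 5 to minute 40, minute 70 to minute 100

Merge the first list: minute 0 to minute 40, minute 70 to minute 100.
Merge the second list: minute 5 to minute 55, minute 60 to minute 120, minute 125 to minute 150.
minute 0 to minute 40 meets the second set on minute 5 to minute 40.
minute 70 to minute 100 meets the second set on minute 70 to minute 100.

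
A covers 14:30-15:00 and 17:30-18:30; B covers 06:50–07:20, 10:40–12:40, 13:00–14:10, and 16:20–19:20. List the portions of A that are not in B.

14:30–15:00: no B overlap → unchanged.
17:30–18:30: fully covered by B → removed.

14:30–15:00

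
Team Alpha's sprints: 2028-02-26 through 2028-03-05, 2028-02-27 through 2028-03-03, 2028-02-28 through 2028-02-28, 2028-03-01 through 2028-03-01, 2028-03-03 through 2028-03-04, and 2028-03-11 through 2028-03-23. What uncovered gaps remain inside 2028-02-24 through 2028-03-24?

The merged coverage is 2028-02-26 through 2028-03-05, 2028-03-11 through 2028-03-23.
Gaps within 2028-02-24 through 2028-03-24: 2028-02-24 through 2028-02-25, 2028-03-06 through 2028-03-10, 2028-03-24 through 2028-03-24.

2028-02-24 through 2028-02-25, 2028-03-06 through 2028-03-10, 2028-03-24 through 2028-03-24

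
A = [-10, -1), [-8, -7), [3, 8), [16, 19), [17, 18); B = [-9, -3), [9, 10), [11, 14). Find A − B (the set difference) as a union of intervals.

First set merges to [-10, -1), [3, 8), [16, 19).
[-10, -1) minus B → [-10, -9), [-3, -1).
[3, 8): no B overlap → unchanged.
[16, 19): no B overlap → unchanged.

[-10, -9) ∪ [-3, -1) ∪ [3, 8) ∪ [16, 19)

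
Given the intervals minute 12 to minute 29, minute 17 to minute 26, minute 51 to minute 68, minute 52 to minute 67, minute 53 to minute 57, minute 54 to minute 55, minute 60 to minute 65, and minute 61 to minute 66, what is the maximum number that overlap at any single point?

4

Walk the sorted start/end points keeping a running depth.
The depth first hits 4 at minute 54.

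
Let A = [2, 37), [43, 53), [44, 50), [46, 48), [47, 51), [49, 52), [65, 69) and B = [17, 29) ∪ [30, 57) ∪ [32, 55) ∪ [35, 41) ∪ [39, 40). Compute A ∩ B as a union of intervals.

Merge the first list: [2, 37), [43, 53), [65, 69).
Merge the second list: [17, 29), [30, 57).
[2, 37) overlaps B on [17, 29), [30, 37).
[43, 53) overlaps B on [43, 53).
[65, 69) falls entirely outside B.

[17, 29) ∪ [30, 37) ∪ [43, 53)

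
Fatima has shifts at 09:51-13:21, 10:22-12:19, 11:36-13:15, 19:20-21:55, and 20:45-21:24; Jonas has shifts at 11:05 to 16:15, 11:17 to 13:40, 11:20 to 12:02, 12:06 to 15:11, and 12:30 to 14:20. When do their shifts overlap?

11:05–13:21

Merge the first list: 09:51–13:21, 19:20–21:55.
Merge the second list: 11:05–16:15.
09:51–13:21 ∩ B → 11:05–13:21.
19:20–21:55 meets no B interval.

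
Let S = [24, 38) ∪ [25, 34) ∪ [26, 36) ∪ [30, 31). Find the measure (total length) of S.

Merged: [24, 38).
Length: 14.

14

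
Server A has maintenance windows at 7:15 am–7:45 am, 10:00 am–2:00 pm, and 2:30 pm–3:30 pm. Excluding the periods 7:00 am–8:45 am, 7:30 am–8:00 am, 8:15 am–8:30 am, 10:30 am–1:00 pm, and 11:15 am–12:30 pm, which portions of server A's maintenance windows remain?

10:00 am–10:30 am, 1:00 pm–2:00 pm, 2:30 pm–3:30 pm

Merge the second list: 7:00 am–8:45 am, 10:30 am–1:00 pm.
7:15 am–7:45 am lies entirely inside B → drops out.
10:00 am–2:00 pm with B removed leaves 10:00 am–10:30 am, 1:00 pm–2:00 pm.
2:30 pm–3:30 pm is untouched.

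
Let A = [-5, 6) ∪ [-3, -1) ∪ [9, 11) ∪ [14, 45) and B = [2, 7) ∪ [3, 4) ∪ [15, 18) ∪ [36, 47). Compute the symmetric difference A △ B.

[-5, 2) ∪ [6, 7) ∪ [9, 11) ∪ [14, 15) ∪ [18, 36) ∪ [45, 47)

First set merges to [-5, 6), [9, 11), [14, 45).
Second set merges to [2, 7), [15, 18), [36, 47).
Only in the first: [-5, 2), [9, 11), [14, 15), [18, 36).
Only in the second: [6, 7), [45, 47).
Together these are the periods covered by exactly one.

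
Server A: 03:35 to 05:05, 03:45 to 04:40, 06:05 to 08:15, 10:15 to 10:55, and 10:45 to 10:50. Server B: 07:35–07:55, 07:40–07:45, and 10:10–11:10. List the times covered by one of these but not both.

03:35-05:05, 06:05-07:35, 07:55-08:15, 10:10-10:15, 10:55-11:10

A, merged: 03:35-05:05, 06:05-08:15, 10:15-10:55.
B, merged: 07:35-07:55, 10:10-11:10.
A but not B: 03:35-05:05, 06:05-07:35, 07:55-08:15.
B but not A: 10:10-10:15, 10:55-11:10.
Combining gives A △ B.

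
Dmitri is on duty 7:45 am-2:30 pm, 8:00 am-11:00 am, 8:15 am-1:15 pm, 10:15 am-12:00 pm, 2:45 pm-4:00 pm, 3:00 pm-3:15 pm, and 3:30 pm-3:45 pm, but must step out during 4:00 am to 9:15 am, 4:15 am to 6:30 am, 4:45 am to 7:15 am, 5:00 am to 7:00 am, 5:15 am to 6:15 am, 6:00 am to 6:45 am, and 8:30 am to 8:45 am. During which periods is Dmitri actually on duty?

9:15 am–2:30 pm, 2:45 pm–4:00 pm

A, merged: 7:45 am–2:30 pm, 2:45 pm–4:00 pm.
B, merged: 4:00 am–9:15 am.
7:45 am–2:30 pm with B removed leaves 9:15 am–2:30 pm.
2:45 pm–4:00 pm is untouched.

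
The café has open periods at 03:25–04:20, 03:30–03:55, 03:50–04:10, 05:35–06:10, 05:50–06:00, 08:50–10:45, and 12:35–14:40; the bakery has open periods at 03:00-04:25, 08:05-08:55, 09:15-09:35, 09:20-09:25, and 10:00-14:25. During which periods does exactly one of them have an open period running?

First set merges to 03:25–04:20, 05:35–06:10, 08:50–10:45, 12:35–14:40.
Second set merges to 03:00–04:25, 08:05–08:55, 09:15–09:35, 10:00–14:25.
Only in the first: 05:35–06:10, 08:55–09:15, 09:35–10:00, 14:25–14:40.
Only in the second: 03:00–03:25, 04:20–04:25, 08:05–08:50, 10:45–12:35.
Together these are the periods covered by exactly one.

03:00–03:25, 04:20–04:25, 05:35–06:10, 08:05–08:50, 08:55–09:15, 09:35–10:00, 10:45–12:35, 14:25–14:40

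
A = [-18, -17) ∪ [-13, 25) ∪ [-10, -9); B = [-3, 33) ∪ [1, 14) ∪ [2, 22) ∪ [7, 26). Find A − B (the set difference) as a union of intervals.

[-18, -17) ∪ [-13, -3)

Merge the first list: [-18, -17), [-13, 25).
Merge the second list: [-3, 33).
[-18, -17): no B overlap → unchanged.
[-13, 25) minus B → [-13, -3).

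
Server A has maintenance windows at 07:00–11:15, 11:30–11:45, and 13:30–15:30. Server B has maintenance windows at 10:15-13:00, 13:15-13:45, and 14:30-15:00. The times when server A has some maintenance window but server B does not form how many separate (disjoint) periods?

A \ B = 07:00–10:15, 13:45–14:30, 15:00–15:30.
That is 3 disjoint pieces.

3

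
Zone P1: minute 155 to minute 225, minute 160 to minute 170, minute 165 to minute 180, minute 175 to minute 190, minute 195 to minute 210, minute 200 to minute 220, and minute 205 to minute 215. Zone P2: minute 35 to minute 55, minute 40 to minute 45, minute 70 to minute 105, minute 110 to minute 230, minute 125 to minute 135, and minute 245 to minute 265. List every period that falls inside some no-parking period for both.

A, merged: minute 155 to minute 225.
B, merged: minute 35 to minute 55, minute 70 to minute 105, minute 110 to minute 230, minute 245 to minute 265.
minute 155 to minute 225 overlaps B on minute 155 to minute 225.

minute 155 to minute 225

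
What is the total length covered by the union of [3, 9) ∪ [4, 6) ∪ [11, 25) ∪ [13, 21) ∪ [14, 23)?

Merged: [3, 9), [11, 25).
Lengths: 6 + 14 = 20.

20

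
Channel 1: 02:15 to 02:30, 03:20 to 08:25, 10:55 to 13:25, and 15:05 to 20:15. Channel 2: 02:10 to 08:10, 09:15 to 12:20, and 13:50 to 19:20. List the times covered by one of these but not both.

A but not B: 08:10-08:25, 12:20-13:25, 19:20-20:15.
B but not A: 02:10-02:15, 02:30-03:20, 09:15-10:55, 13:50-15:05.
Combining gives A △ B.

02:10-02:15, 02:30-03:20, 08:10-08:25, 09:15-10:55, 12:20-13:25, 13:50-15:05, 19:20-20:15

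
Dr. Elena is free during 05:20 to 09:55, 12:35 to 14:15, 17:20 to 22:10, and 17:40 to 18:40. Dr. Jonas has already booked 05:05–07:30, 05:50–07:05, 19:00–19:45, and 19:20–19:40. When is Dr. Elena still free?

07:30-09:55, 12:35-14:15, 17:20-19:00, 19:45-22:10

A, merged: 05:20-09:55, 12:35-14:15, 17:20-22:10.
B, merged: 05:05-07:30, 19:00-19:45.
05:20-09:55 \ B = 07:30-09:55.
12:35-14:15: nothing removed.
17:20-22:10 \ B = 17:20-19:00, 19:45-22:10.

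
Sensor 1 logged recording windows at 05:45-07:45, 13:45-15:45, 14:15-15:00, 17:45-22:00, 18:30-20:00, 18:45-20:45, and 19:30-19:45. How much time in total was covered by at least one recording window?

Merged: 05:45-07:45, 13:45-15:45, 17:45-22:00.
Lengths: 2 h + 2 h + 4 h 15 min = 8 h 15 min.

8 h 15 min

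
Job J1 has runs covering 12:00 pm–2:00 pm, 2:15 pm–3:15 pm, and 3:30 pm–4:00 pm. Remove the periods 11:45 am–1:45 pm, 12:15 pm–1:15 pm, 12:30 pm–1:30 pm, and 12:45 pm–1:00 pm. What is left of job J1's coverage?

B, merged: 11:45 am–1:45 pm.
12:00 pm–2:00 pm \ B = 1:45 pm–2:00 pm.
2:15 pm–3:15 pm: nothing removed.
3:30 pm–4:00 pm: nothing removed.

1:45 pm–2:00 pm, 2:15 pm–3:15 pm, 3:30 pm–4:00 pm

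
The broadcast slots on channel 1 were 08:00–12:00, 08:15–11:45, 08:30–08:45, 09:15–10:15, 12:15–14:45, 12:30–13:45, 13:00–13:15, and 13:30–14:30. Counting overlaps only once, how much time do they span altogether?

6 h 30 min

Merged: 08:00–12:00, 12:15–14:45.
Lengths: 4 h + 2 h 30 min = 6 h 30 min.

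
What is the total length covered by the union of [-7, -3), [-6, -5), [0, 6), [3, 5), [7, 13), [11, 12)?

16

Merged: [-7, -3), [0, 6), [7, 13).
Lengths: 4 + 6 + 6 = 16.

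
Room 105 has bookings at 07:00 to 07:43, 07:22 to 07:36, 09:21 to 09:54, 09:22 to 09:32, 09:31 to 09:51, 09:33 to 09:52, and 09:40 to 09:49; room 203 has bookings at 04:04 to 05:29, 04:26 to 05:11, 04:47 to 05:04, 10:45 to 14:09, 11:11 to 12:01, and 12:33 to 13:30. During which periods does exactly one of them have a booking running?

04:04-05:29, 07:00-07:43, 09:21-09:54, 10:45-14:09

Merge the first list: 07:00-07:43, 09:21-09:54.
Merge the second list: 04:04-05:29, 10:45-14:09.
Only in the first: 07:00-07:43, 09:21-09:54.
Only in the second: 04:04-05:29, 10:45-14:09.
Together these are the periods covered by exactly one.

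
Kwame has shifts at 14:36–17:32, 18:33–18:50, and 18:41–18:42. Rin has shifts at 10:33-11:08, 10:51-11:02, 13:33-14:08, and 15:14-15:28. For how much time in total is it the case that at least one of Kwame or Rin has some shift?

4 h 23 min

A, merged: 14:36-17:32, 18:33-18:50.
B, merged: 10:33-11:08, 13:33-14:08, 15:14-15:28.
A ∪ B = 10:33-11:08, 13:33-14:08, 14:36-17:32, 18:33-18:50.
Total: 35 min + 35 min + 2 h 56 min + 17 min = 4 h 23 min.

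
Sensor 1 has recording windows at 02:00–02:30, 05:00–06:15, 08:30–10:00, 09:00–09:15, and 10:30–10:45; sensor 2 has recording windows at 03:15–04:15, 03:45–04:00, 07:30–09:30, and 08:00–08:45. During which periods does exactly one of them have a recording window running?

A, merged: 02:00–02:30, 05:00–06:15, 08:30–10:00, 10:30–10:45.
B, merged: 03:15–04:15, 07:30–09:30.
Only in the first: 02:00–02:30, 05:00–06:15, 09:30–10:00, 10:30–10:45.
Only in the second: 03:15–04:15, 07:30–08:30.
Together these are the periods covered by exactly one.

02:00–02:30, 03:15–04:15, 05:00–06:15, 07:30–08:30, 09:30–10:00, 10:30–10:45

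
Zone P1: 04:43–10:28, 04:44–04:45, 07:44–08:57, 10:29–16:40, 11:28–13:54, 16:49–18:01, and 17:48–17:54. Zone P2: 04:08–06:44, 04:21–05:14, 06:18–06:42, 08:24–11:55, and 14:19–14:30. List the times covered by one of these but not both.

04:08-04:43, 06:44-08:24, 10:28-10:29, 11:55-14:19, 14:30-16:40, 16:49-18:01

A, merged: 04:43-10:28, 10:29-16:40, 16:49-18:01.
B, merged: 04:08-06:44, 08:24-11:55, 14:19-14:30.
Only in the first: 06:44-08:24, 11:55-14:19, 14:30-16:40, 16:49-18:01.
Only in the second: 04:08-04:43, 10:28-10:29.
Together these are the periods covered by exactly one.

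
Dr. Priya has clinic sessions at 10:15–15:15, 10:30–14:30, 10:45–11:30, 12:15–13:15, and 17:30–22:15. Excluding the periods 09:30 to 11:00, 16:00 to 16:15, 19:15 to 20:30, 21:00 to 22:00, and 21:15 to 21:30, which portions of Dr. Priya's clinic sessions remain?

First set merges to 10:15-15:15, 17:30-22:15.
Second set merges to 09:30-11:00, 16:00-16:15, 19:15-20:30, 21:00-22:00.
10:15-15:15 \ B = 11:00-15:15.
17:30-22:15 \ B = 17:30-19:15, 20:30-21:00, 22:00-22:15.

11:00-15:15, 17:30-19:15, 20:30-21:00, 22:00-22:15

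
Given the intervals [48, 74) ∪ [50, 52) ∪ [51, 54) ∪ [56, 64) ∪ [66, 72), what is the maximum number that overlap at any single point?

3

Walk the sorted start/end points keeping a running depth.
The depth first hits 3 at 51.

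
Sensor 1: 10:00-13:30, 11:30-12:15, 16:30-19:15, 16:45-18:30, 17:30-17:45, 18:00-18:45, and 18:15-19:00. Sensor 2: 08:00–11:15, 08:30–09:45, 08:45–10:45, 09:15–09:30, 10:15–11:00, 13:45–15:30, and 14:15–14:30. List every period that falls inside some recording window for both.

10:00–11:15

A, merged: 10:00–13:30, 16:30–19:15.
B, merged: 08:00–11:15, 13:45–15:30.
10:00–13:30 meets the second set on 10:00–11:15.
16:30–19:15: no overlap with the second set.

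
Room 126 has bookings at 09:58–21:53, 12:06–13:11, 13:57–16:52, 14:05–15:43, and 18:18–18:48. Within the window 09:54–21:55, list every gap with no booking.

Covered (merged): 09:58-21:53.
Complement within 09:54-21:55: 09:54-09:58, 21:53-21:55.

09:54-09:58, 21:53-21:55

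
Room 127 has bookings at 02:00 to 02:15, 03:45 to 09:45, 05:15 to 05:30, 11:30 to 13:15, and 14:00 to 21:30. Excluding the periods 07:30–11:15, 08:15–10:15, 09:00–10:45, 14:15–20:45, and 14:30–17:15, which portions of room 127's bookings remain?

Merge the first list: 02:00–02:15, 03:45–09:45, 11:30–13:15, 14:00–21:30.
Merge the second list: 07:30–11:15, 14:15–20:45.
02:00–02:15 is untouched.
03:45–09:45 with B removed leaves 03:45–07:30.
11:30–13:15 is untouched.
14:00–21:30 with B removed leaves 14:00–14:15, 20:45–21:30.

02:00–02:15, 03:45–07:30, 11:30–13:15, 14:00–14:15, 20:45–21:30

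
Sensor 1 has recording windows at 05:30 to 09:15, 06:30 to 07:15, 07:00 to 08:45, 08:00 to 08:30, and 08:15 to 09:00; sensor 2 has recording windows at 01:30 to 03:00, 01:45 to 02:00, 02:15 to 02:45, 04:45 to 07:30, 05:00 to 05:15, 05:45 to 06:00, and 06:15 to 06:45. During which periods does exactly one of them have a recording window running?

First set merges to 05:30-09:15.
Second set merges to 01:30-03:00, 04:45-07:30.
A \ B = 07:30-09:15.
B \ A = 01:30-03:00, 04:45-05:30.
Union of the two gives the symmetric difference.

01:30-03:00, 04:45-05:30, 07:30-09:15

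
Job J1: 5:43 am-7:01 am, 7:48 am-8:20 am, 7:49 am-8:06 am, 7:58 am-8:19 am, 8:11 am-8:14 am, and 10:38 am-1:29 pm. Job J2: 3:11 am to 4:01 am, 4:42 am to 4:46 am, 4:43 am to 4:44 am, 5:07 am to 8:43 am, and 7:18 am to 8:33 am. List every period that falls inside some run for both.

5:43 am–7:01 am, 7:48 am–8:20 am

Merge the first list: 5:43 am–7:01 am, 7:48 am–8:20 am, 10:38 am–1:29 pm.
Merge the second list: 3:11 am–4:01 am, 4:42 am–4:46 am, 5:07 am–8:43 am.
5:43 am–7:01 am meets the second set on 5:43 am–7:01 am.
7:48 am–8:20 am meets the second set on 7:48 am–8:20 am.
10:38 am–1:29 pm: no overlap with the second set.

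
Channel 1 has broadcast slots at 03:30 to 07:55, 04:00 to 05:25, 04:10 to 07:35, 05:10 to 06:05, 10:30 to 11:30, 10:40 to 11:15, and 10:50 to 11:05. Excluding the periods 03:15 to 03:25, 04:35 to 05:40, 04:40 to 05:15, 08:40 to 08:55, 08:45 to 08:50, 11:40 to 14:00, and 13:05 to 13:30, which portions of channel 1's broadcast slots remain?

Merge the first list: 03:30–07:55, 10:30–11:30.
Merge the second list: 03:15–03:25, 04:35–05:40, 08:40–08:55, 11:40–14:00.
03:30–07:55 \ B = 03:30–04:35, 05:40–07:55.
10:30–11:30: nothing removed.

03:30–04:35, 05:40–07:55, 10:30–11:30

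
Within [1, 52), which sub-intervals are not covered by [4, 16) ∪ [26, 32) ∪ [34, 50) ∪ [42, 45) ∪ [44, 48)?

[1, 4) ∪ [16, 26) ∪ [32, 34) ∪ [50, 52)

The merged coverage is [4, 16), [26, 32), [34, 50).
Gaps within [1, 52): [1, 4), [16, 26), [32, 34), [50, 52).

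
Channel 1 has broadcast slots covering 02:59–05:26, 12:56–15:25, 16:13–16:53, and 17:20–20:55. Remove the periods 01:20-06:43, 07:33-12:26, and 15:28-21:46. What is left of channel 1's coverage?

02:59–05:26 lies entirely inside B → drops out.
12:56–15:25 is untouched.
16:13–16:53 lies entirely inside B → drops out.
17:20–20:55 lies entirely inside B → drops out.

12:56–15:25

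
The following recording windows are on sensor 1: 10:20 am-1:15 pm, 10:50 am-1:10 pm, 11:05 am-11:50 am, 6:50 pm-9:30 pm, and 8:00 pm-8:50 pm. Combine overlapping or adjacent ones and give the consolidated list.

10:20 am-1:15 pm, 6:50 pm-9:30 pm

10:50 am-1:10 pm overlaps/touches 10:20 am-1:15 pm → extend to 10:20 am-1:15 pm.
11:05 am-11:50 am overlaps/touches 10:20 am-1:15 pm → extend to 10:20 am-1:15 pm.
6:50 pm-9:30 pm is disjoint → start new block.
8:00 pm-8:50 pm overlaps/touches 6:50 pm-9:30 pm → extend to 6:50 pm-9:30 pm.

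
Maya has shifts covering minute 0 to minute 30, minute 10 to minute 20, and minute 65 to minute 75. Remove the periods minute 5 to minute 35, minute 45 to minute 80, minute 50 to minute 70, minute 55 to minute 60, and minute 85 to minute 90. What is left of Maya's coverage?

minute 0 to minute 5

Merge the first list: minute 0 to minute 30, minute 65 to minute 75.
Merge the second list: minute 5 to minute 35, minute 45 to minute 80, minute 85 to minute 90.
minute 0 to minute 30 with B removed leaves minute 0 to minute 5.
minute 65 to minute 75 lies entirely inside B → drops out.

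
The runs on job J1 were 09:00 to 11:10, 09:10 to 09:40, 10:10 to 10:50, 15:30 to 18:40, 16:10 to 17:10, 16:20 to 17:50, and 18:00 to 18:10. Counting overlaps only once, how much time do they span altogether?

5 h 20 min

Merged: 09:00–11:10, 15:30–18:40.
Lengths: 2 h 10 min + 3 h 10 min = 5 h 20 min.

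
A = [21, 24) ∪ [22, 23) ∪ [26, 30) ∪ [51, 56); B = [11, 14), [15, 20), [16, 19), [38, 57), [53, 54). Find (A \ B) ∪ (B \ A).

[11, 14) ∪ [15, 20) ∪ [21, 24) ∪ [26, 30) ∪ [38, 51) ∪ [56, 57)

A, merged: [21, 24), [26, 30), [51, 56).
B, merged: [11, 14), [15, 20), [38, 57).
A but not B: [21, 24), [26, 30).
B but not A: [11, 14), [15, 20), [38, 51), [56, 57).
Combining gives A △ B.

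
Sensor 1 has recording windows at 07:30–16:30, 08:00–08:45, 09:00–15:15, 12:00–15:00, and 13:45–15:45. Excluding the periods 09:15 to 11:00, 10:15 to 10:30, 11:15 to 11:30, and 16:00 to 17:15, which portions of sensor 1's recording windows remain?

07:30–09:15, 11:00–11:15, 11:30–16:00

A, merged: 07:30–16:30.
B, merged: 09:15–11:00, 11:15–11:30, 16:00–17:15.
07:30–16:30 with B removed leaves 07:30–09:15, 11:00–11:15, 11:30–16:00.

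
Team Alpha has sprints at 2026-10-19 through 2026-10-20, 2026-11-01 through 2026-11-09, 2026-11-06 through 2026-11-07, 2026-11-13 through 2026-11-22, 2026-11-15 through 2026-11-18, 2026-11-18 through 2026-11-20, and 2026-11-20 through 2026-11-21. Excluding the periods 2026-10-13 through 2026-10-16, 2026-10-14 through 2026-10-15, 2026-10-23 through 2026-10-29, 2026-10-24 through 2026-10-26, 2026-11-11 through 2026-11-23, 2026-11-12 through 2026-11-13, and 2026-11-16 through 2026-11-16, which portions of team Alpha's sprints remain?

2026-10-19 through 2026-10-20, 2026-11-01 through 2026-11-09

Merge the first list: 2026-10-19 through 2026-10-20, 2026-11-01 through 2026-11-09, 2026-11-13 through 2026-11-22.
Merge the second list: 2026-10-13 through 2026-10-16, 2026-10-23 through 2026-10-29, 2026-11-11 through 2026-11-23.
2026-10-19 through 2026-10-20: nothing removed.
2026-11-01 through 2026-11-09: nothing removed.
2026-11-13 through 2026-11-22: entirely removed.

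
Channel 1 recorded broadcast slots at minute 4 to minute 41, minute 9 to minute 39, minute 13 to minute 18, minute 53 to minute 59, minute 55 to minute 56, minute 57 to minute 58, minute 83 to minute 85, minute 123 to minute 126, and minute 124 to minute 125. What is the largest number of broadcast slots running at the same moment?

At minute 13, 3 of the intervals are simultaneously active.
No point has more.

3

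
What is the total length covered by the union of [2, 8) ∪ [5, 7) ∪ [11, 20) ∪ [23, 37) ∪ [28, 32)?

29

Merged: [2, 8), [11, 20), [23, 37).
Lengths: 6 + 9 + 14 = 29.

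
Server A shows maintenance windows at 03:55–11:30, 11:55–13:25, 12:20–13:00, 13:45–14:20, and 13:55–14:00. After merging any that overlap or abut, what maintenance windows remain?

03:55–11:30, 11:55–13:25, 13:45–14:20

11:55–13:25 is disjoint → start new block.
12:20–13:00 overlaps/touches 11:55–13:25 → extend to 11:55–13:25.
13:45–14:20 is disjoint → start new block.
13:55–14:00 overlaps/touches 13:45–14:20 → extend to 13:45–14:20.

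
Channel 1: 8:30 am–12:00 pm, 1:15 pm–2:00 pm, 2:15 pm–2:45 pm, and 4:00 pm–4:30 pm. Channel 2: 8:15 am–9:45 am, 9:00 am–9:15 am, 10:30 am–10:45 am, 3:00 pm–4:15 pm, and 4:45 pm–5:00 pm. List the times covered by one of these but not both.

8:15 am–8:30 am, 9:45 am–10:30 am, 10:45 am–12:00 pm, 1:15 pm–2:00 pm, 2:15 pm–2:45 pm, 3:00 pm–4:00 pm, 4:15 pm–4:30 pm, 4:45 pm–5:00 pm

Second set merges to 8:15 am–9:45 am, 10:30 am–10:45 am, 3:00 pm–4:15 pm, 4:45 pm–5:00 pm.
Only in the first: 9:45 am–10:30 am, 10:45 am–12:00 pm, 1:15 pm–2:00 pm, 2:15 pm–2:45 pm, 4:15 pm–4:30 pm.
Only in the second: 8:15 am–8:30 am, 3:00 pm–4:00 pm, 4:45 pm–5:00 pm.
Together these are the periods covered by exactly one.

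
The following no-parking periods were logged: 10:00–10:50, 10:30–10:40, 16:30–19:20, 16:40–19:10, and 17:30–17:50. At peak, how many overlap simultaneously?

3

At 17:30, 3 of the intervals are simultaneously active.
No point has more.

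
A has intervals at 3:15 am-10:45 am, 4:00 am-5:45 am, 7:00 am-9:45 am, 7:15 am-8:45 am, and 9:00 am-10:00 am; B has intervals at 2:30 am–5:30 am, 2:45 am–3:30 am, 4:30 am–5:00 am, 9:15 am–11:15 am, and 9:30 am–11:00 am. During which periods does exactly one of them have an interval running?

Merge the first list: 3:15 am-10:45 am.
Merge the second list: 2:30 am-5:30 am, 9:15 am-11:15 am.
A \ B = 5:30 am-9:15 am.
B \ A = 2:30 am-3:15 am, 10:45 am-11:15 am.
Union of the two gives the symmetric difference.

2:30 am-3:15 am, 5:30 am-9:15 am, 10:45 am-11:15 am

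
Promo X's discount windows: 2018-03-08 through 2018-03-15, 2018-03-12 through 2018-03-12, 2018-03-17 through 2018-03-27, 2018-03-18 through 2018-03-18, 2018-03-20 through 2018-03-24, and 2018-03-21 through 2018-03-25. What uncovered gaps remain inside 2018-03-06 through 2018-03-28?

2018-03-06 through 2018-03-07, 2018-03-16 through 2018-03-16, 2018-03-28 through 2018-03-28

Covered (merged): 2018-03-08 through 2018-03-15, 2018-03-17 through 2018-03-27.
Complement within 2018-03-06 through 2018-03-28: 2018-03-06 through 2018-03-07, 2018-03-16 through 2018-03-16, 2018-03-28 through 2018-03-28.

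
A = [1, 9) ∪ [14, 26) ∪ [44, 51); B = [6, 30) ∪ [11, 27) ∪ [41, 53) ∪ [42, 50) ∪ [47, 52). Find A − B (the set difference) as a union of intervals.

[1, 6)

Second set merges to [6, 30), [41, 53).
[1, 9) with B removed leaves [1, 6).
[14, 26) lies entirely inside B → drops out.
[44, 51) lies entirely inside B → drops out.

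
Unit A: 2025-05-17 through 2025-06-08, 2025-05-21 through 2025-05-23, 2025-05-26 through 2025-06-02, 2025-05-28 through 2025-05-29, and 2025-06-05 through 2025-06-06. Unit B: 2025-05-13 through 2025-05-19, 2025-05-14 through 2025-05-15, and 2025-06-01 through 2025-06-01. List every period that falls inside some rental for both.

2025-05-17 through 2025-05-19, 2025-06-01 through 2025-06-01

Merge the first list: 2025-05-17 through 2025-06-08.
Merge the second list: 2025-05-13 through 2025-05-19, 2025-06-01 through 2025-06-01.
2025-05-17 through 2025-06-08 ∩ B → 2025-05-17 through 2025-05-19, 2025-06-01 through 2025-06-01.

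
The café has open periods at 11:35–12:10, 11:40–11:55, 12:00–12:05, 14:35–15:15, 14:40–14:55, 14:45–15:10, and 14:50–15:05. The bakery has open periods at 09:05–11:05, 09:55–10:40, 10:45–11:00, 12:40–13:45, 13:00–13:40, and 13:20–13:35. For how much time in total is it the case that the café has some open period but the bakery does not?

Merge the first list: 11:35–12:10, 14:35–15:15.
Merge the second list: 09:05–11:05, 12:40–13:45.
A \ B = 11:35–12:10, 14:35–15:15.
Total: 35 min + 40 min = 1 h 15 min.

1 h 15 min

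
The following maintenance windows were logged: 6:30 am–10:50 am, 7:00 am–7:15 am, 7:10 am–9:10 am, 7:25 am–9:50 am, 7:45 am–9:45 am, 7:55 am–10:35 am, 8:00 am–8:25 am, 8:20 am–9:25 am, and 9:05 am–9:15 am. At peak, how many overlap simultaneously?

At 8:20 am, 7 of the intervals are simultaneously active.
No point has more.

7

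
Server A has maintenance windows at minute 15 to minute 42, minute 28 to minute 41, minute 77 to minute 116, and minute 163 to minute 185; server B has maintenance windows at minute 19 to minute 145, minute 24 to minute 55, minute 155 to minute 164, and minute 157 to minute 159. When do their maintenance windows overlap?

First set merges to minute 15 to minute 42, minute 77 to minute 116, minute 163 to minute 185.
Second set merges to minute 19 to minute 145, minute 155 to minute 164.
minute 15 to minute 42 meets the second set on minute 19 to minute 42.
minute 77 to minute 116 meets the second set on minute 77 to minute 116.
minute 163 to minute 185 meets the second set on minute 163 to minute 164.

minute 19 to minute 42, minute 77 to minute 116, minute 163 to minute 164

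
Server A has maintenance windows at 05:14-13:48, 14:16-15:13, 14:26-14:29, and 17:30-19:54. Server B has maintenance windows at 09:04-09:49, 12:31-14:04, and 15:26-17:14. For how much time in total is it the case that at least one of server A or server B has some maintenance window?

First set merges to 05:14-13:48, 14:16-15:13, 17:30-19:54.
A ∪ B = 05:14-14:04, 14:16-15:13, 15:26-17:14, 17:30-19:54.
Total: 8 h 50 min + 57 min + 1 h 48 min + 2 h 24 min = 13 h 59 min.

13 h 59 min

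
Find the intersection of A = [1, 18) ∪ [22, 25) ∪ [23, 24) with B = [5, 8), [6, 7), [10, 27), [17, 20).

Merge the first list: [1, 18), [22, 25).
Merge the second list: [5, 8), [10, 27).
[1, 18) ∩ B → [5, 8), [10, 18).
[22, 25) ∩ B → [22, 25).

[5, 8) ∪ [10, 18) ∪ [22, 25)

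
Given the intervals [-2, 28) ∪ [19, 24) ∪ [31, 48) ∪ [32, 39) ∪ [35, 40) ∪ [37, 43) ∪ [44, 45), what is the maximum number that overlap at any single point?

4

At 37, 4 of the intervals are simultaneously active.
No point has more.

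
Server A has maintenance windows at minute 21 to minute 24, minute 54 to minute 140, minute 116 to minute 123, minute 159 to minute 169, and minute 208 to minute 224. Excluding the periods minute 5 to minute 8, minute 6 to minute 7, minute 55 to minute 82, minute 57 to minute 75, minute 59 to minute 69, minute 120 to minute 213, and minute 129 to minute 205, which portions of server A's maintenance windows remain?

minute 21 to minute 24, minute 54 to minute 55, minute 82 to minute 120, minute 213 to minute 224

Merge the first list: minute 21 to minute 24, minute 54 to minute 140, minute 159 to minute 169, minute 208 to minute 224.
Merge the second list: minute 5 to minute 8, minute 55 to minute 82, minute 120 to minute 213.
minute 21 to minute 24: nothing removed.
minute 54 to minute 140 \ B = minute 54 to minute 55, minute 82 to minute 120.
minute 159 to minute 169: entirely removed.
minute 208 to minute 224 \ B = minute 213 to minute 224.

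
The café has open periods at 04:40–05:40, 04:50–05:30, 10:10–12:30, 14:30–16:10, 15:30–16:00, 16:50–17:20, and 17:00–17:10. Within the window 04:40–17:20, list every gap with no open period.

The merged coverage is 04:40-05:40, 10:10-12:30, 14:30-16:10, 16:50-17:20.
Complement within 04:40-17:20: 05:40-10:10, 12:30-14:30, 16:10-16:50.

05:40-10:10, 12:30-14:30, 16:10-16:50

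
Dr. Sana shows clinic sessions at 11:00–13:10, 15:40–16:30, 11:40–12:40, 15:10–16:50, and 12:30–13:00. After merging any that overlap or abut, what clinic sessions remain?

Sort by start: 11:00–13:10, 11:40–12:40, 12:30–13:00, 15:10–16:50, 15:40–16:30.
11:40–12:40 overlaps/touches 11:00–13:10 → extend to 11:00–13:10.
12:30–13:00 overlaps/touches 11:00–13:10 → extend to 11:00–13:10.
15:10–16:50 is disjoint → start new block.
15:40–16:30 overlaps/touches 15:10–16:50 → extend to 15:10–16:50.

11:00–13:10, 15:10–16:50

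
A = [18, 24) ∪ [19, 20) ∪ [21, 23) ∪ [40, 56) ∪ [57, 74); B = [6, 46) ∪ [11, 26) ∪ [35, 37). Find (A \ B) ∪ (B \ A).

[6, 18) ∪ [24, 40) ∪ [46, 56) ∪ [57, 74)

A, merged: [18, 24), [40, 56), [57, 74).
B, merged: [6, 46).
A \ B = [46, 56), [57, 74).
B \ A = [6, 18), [24, 40).
Union of the two gives the symmetric difference.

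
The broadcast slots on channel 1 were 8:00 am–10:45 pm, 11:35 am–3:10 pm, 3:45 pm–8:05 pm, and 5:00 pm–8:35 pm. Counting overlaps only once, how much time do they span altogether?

14 h 45 min

Merged: 8:00 am–10:45 pm.
Length: 14 h 45 min.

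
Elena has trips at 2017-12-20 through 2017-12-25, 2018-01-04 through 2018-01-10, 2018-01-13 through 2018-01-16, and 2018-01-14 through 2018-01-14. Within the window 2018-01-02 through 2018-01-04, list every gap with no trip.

2018-01-02 through 2018-01-03

Covered (merged): 2017-12-20 through 2017-12-25, 2018-01-04 through 2018-01-10, 2018-01-13 through 2018-01-16.
Gaps within 2018-01-02 through 2018-01-04: 2018-01-02 through 2018-01-03.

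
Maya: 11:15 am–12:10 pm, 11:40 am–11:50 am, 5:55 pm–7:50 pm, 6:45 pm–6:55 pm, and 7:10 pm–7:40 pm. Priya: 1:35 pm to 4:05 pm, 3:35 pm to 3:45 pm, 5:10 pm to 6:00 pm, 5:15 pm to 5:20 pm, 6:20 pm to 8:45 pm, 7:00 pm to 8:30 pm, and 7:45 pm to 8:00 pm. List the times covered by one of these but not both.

11:15 am–12:10 pm, 1:35 pm–4:05 pm, 5:10 pm–5:55 pm, 6:00 pm–6:20 pm, 7:50 pm–8:45 pm

Merge the first list: 11:15 am–12:10 pm, 5:55 pm–7:50 pm.
Merge the second list: 1:35 pm–4:05 pm, 5:10 pm–6:00 pm, 6:20 pm–8:45 pm.
A \ B = 11:15 am–12:10 pm, 6:00 pm–6:20 pm.
B \ A = 1:35 pm–4:05 pm, 5:10 pm–5:55 pm, 7:50 pm–8:45 pm.
Union of the two gives the symmetric difference.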